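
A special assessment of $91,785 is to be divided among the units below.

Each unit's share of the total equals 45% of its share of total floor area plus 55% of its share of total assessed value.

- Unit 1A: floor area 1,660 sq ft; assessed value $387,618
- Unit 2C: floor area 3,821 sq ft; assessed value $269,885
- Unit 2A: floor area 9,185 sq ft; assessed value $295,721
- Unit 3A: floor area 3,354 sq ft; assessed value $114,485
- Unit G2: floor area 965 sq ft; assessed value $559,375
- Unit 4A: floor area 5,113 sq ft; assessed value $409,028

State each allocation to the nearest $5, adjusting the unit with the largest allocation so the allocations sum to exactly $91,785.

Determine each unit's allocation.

Unit 1A: $12,455 | Unit 2C: $13,240 | Unit 2A: $23,075 | Unit 3A: $8,585 | Unit G2: $15,525 | Unit 4A: $18,905

Totals — floor area 24,098, assessed value 2,036,112.
Blended shares (45% floor area + 55% assessed value): Unit 1A 0.1357; Unit 2C 0.1443; Unit 2A 0.2514; Unit 3A 0.0936; Unit G2 0.1691; Unit 4A 0.2060.
Pro-rata amounts: Unit 1A 12,455.48; Unit 2C 13,240.39; Unit 2A 23,074.69; Unit 3A 8,587.11; Unit G2 15,522.68; Unit 4A 18,904.65.
Rounded to nearest $5: Unit 1A $12,455; Unit 2C $13,240; Unit 2A $23,075; Unit 3A $8,585; Unit G2 $15,525; Unit 4A $18,905. Sum = $91,785.
Sum already equals the total — no adjustment.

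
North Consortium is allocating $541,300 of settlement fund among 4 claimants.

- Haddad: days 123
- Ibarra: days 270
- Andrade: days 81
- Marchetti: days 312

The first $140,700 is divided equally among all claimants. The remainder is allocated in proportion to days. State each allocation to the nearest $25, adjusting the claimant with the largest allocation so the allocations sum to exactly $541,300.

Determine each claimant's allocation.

First tranche $140,700 split equally: $35,175 each.
Remainder $400,600 by days (total 786): Haddad 62,689.31 → $62,700; Ibarra 137,610.69 → $137,600; Andrade 41,283.21 → $41,275; Marchetti 159,016.79 → $159,025.
Totals: Haddad $35,175 + $62,700 = $97,875; Ibarra $35,175 + $137,600 = $172,775; Andrade $35,175 + $41,275 = $76,450; Marchetti $35,175 + $159,025 = $194,200.

Haddad: $97,875; Ibarra: $172,775; Andrade: $76,450; Marchetti: $194,200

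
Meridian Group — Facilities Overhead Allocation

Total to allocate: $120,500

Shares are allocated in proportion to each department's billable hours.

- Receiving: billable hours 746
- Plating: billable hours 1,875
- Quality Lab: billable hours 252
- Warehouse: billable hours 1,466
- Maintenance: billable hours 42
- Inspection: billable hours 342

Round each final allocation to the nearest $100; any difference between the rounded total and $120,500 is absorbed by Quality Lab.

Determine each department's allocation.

Billable hours total: 4,723.
Pro-rata amounts: Receiving 746/4,723 × $120,500 = 19,033.03; Plating 1,875/4,723 × $120,500 = 47,837.71; Quality Lab 252/4,723 × $120,500 = 6,429.39; Warehouse 1,466/4,723 × $120,500 = 37,402.71; Maintenance 42/4,723 × $120,500 = 1,071.56; Inspection 342/4,723 × $120,500 = 8,725.60.
Rounded to nearest $100: Receiving $19,000; Plating $47,800; Quality Lab $6,400; Warehouse $37,400; Maintenance $1,100; Inspection $8,700. Sum = $120,400.
Difference $120,500 − $120,400 = +$100 applied to Quality Lab: Quality Lab becomes $6,500.

Receiving: $19,000 · Plating: $47,800 · Quality Lab: $6,500 · Warehouse: $37,400 · Maintenance: $1,100 · Inspection: $8,700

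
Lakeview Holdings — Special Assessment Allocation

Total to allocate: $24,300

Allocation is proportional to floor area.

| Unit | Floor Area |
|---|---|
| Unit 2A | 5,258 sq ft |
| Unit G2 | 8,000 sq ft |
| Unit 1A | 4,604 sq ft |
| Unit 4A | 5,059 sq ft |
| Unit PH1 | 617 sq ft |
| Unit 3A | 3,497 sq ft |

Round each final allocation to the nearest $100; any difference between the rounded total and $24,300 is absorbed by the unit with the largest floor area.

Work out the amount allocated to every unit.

Floor area total: 5,258 + 8,000 + 4,604 + 5,059 + 617 + 3,497 = 27,035.
Proportional shares: Unit 2A 4,726.07; Unit G2 7,190.68; Unit 1A 4,138.24; Unit 4A 4,547.21; Unit PH1 554.58; Unit 3A 3,143.23.
At nearest $100: Unit 2A $4,700; Unit G2 $7,200; Unit 1A $4,100; Unit 4A $4,500; Unit PH1 $600; Unit 3A $3,100. Sum = $24,200.
Difference $24,300 − $24,200 = +$100 applied to largest floor area (Unit G2): Unit G2 becomes $7,300.

Unit 2A: $4,700; Unit G2: $7,300; Unit 1A: $4,100; Unit 4A: $4,500; Unit PH1: $600; Unit 3A: $3,100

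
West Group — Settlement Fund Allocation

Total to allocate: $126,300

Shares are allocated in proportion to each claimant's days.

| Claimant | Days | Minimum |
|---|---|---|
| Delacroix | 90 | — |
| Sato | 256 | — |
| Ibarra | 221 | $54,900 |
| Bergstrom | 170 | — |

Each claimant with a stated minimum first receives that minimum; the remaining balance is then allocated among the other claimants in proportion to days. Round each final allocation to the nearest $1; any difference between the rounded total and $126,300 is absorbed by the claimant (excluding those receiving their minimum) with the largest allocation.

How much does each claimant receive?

Guaranteed amounts: Ibarra $54,900. Residual $71,400.
Residual split over remaining days 516: Delacroix 12,453.49 → $12,453; Sato 35,423.26 → $35,423; Bergstrom 23,523.26 → $23,523.
Rounding difference +$1 applied to Sato → $35,424.

Delacroix: $12,453 · Sato: $35,424 · Ibarra: $54,900 · Bergstrom: $23,523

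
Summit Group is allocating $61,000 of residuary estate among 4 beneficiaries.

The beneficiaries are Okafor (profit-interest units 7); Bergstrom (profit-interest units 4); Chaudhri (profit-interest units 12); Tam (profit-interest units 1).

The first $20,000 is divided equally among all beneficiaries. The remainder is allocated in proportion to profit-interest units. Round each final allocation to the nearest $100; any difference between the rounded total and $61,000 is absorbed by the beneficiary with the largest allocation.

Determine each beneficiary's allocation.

First tranche $20,000 split equally: $5,000 each.
Remainder $41,000 by profit-interest units (total 24): Okafor 11,958.33 → $12,000; Bergstrom 6,833.33 → $6,800; Chaudhri 20,500.00 → $20,500; Tam 1,708.33 → $1,700.
Totals: Okafor $5,000 + $12,000 = $17,000; Bergstrom $5,000 + $6,800 = $11,800; Chaudhri $5,000 + $20,500 = $25,500; Tam $5,000 + $1,700 = $6,700.

Okafor: $17,000 | Bergstrom: $11,800 | Chaudhri: $25,500 | Tam: $6,700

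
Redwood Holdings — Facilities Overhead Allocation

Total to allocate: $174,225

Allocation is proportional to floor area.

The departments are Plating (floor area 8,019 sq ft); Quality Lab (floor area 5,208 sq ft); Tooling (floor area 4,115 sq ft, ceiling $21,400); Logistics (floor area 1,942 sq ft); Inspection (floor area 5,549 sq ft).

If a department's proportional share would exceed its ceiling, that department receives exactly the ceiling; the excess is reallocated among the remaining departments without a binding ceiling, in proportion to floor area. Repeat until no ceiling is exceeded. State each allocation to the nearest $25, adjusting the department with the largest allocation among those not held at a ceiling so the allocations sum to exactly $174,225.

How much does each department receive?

Plating: $59,150; Quality Lab: $38,425; Tooling: $21,400; Logistics: $14,325; Inspection: $40,925

Sum of floor area: 24,833.
Proportional shares (ignoring caps): Plating 56,260.23; Quality Lab 36,538.63; Tooling 28,870.29; Logistics 13,624.81; Inspection 38,931.04.
Capped: Tooling ($21,400); remaining pool $152,825 reallocated over remaining floor area 20,718.
Redistributed shares: Plating 59,151.64 → $59,150; Quality Lab 38,416.48 → $38,425; Logistics 14,325.04 → $14,325; Inspection 40,931.84 → $40,925.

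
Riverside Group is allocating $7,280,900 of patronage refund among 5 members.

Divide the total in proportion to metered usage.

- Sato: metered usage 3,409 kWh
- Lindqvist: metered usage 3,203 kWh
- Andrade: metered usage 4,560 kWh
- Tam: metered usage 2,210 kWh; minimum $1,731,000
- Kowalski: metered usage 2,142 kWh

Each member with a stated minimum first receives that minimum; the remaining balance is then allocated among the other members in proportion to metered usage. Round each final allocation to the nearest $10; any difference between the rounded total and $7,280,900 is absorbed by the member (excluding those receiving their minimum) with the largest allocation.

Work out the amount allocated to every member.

Sato: $1,421,030; Lindqvist: $1,335,160; Andrade: $1,900,820; Tam: $1,731,000; Kowalski: $892,890

Minimums first: Tam $1,731,000. Remaining pool $5,549,900.
Remaining pool split over remaining metered usage 13,314: Sato 1,421,031.18 → $1,421,030; Lindqvist 1,335,160.71 → $1,335,160; Andrade 1,900,821.99 → $1,900,820; Kowalski 892,886.12 → $892,890.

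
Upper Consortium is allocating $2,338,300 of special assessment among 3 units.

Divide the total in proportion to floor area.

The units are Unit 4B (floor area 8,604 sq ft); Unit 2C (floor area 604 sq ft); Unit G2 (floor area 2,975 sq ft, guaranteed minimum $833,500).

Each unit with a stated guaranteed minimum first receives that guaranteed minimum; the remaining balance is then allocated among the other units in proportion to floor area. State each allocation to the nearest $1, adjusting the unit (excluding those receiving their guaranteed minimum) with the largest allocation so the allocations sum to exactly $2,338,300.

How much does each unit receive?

Guaranteed amounts: Unit G2 $833,500. Residual $1,504,800.
Residual split over remaining floor area 9,208: Unit 4B 1,406,092.44 → $1,406,092; Unit 2C 98,707.56 → $98,708.

Unit 4B: $1,406,092 | Unit 2C: $98,708 | Unit G2: $833,500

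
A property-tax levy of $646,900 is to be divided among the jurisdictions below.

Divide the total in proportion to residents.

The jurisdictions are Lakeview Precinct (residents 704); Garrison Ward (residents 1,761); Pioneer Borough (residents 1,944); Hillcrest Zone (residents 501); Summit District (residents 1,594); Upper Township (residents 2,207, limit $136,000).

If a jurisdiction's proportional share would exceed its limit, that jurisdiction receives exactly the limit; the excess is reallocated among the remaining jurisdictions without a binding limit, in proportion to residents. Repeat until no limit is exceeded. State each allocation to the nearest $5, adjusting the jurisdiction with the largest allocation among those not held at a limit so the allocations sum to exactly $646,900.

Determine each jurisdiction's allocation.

Lakeview Precinct: $55,300 | Garrison Ward: $138,330 | Pioneer Borough: $152,705 | Hillcrest Zone: $39,355 | Summit District: $125,210 | Upper Township: $136,000

Residents total: 8,711.
Pro-rata shares before constraints: Lakeview Precinct 52,280.75; Garrison Ward 130,776.13; Pioneer Borough 144,366.16; Hillcrest Zone 37,205.48; Summit District 118,374.31; Upper Township 163,897.18.
Capped: Upper Township ($136,000); balance $510,900 reallocated over remaining residents 6,504.
Shares after redistribution: Lakeview Precinct 55,300.37 → $55,300; Garrison Ward 138,329.47 → $138,330; Pioneer Borough 152,704.43 → $152,705; Hillcrest Zone 39,354.38 → $39,355; Summit District 125,211.35 → $125,210.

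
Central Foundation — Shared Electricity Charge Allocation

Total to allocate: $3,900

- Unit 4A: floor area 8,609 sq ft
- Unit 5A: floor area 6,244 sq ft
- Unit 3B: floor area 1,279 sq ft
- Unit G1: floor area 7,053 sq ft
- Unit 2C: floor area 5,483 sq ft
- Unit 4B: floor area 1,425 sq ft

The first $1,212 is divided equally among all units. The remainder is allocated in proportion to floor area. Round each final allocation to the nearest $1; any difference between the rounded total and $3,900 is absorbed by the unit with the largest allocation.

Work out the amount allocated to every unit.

$1,212 shared equally gives $202 per unit.
Remainder $2,688 by floor area (total 30,093): Unit 4A 768.98 → $769; Unit 5A 557.73 → $558; Unit 3B 114.24 → $114; Unit G1 630.00 → $630; Unit 2C 489.76 → $490; Unit 4B 127.29 → $127.
Totals: Unit 4A $202 + $769 = $971; Unit 5A $202 + $558 = $760; Unit 3B $202 + $114 = $316; Unit G1 $202 + $630 = $832; Unit 2C $202 + $490 = $692; Unit 4B $202 + $127 = $329.

Unit 4A: $971; Unit 5A: $760; Unit 3B: $316; Unit G1: $832; Unit 2C: $692; Unit 4B: $329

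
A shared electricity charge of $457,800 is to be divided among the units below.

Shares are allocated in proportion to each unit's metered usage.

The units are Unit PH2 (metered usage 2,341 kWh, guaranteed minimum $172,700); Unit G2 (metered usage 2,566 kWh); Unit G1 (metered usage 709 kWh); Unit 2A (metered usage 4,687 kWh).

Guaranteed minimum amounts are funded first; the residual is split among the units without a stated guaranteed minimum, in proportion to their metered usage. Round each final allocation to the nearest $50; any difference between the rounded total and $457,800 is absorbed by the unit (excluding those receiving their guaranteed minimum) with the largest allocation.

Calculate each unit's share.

Guaranteed amounts: Unit PH2 $172,700. Remaining pool $285,100.
Remaining pool split over remaining metered usage 7,962: Unit G2 91,882.27 → $91,900; Unit G1 25,387.58 → $25,400; Unit 2A 167,830.16 → $167,850.
Rounding difference −$50 applied to Unit 2A → $167,800.

Unit PH2: $172,700; Unit G2: $91,900; Unit G1: $25,400; Unit 2A: $167,800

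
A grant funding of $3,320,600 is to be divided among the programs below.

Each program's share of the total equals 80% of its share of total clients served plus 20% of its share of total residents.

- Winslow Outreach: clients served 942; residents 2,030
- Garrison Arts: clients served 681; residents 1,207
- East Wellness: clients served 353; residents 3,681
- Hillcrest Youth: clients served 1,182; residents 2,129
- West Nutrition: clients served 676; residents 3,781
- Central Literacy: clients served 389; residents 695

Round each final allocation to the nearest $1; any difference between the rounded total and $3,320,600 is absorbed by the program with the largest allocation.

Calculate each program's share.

Clients served total 4,223; residents total 13,523.
Combined weights (80% clients served + 20% residents): Winslow Outreach 0.2085; Garrison Arts 0.1469; East Wellness 0.1213; Hillcrest Youth 0.2554; West Nutrition 0.1840; Central Literacy 0.0840.
Raw shares: Winslow Outreach 692,259.63; Garrison Arts 487,659.61; East Wellness 402,830.20; Hillcrest Youth 848,093.67; West Nutrition 610,924.54; Central Literacy 278,832.35.
At nearest $1: Winslow Outreach $692,260; Garrison Arts $487,660; East Wellness $402,830; Hillcrest Youth $848,094; West Nutrition $610,925; Central Literacy $278,832. Sum = $3,320,601.
Difference $3,320,600 − $3,320,601 = −$1 applied to largest allocation (Hillcrest Youth): Hillcrest Youth becomes $848,093.

Winslow Outreach: $692,260 · Garrison Arts: $487,660 · East Wellness: $402,830 · Hillcrest Youth: $848,093 · West Nutrition: $610,925 · Central Literacy: $278,832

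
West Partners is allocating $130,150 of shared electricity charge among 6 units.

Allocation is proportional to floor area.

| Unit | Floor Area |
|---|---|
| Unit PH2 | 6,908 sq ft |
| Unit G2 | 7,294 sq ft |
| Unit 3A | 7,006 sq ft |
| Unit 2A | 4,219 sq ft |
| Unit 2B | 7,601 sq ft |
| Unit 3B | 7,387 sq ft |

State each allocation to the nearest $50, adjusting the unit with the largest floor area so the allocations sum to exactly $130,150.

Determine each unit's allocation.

Unit PH2: $22,250 | Unit G2: $23,500 | Unit 3A: $22,550 | Unit 2A: $13,600 | Unit 2B: $24,450 | Unit 3B: $23,800

Sum of floor area: 40,415.
Raw shares: Unit PH2 6,908/40,415 × $130,150 = 22,246.10; Unit G2 7,294/40,415 × $130,150 = 23,489.15; Unit 3A 7,006/40,415 × $130,150 = 22,561.69; Unit 2A 4,219/40,415 × $130,150 = 13,586.61; Unit 2B 7,601/40,415 × $130,150 = 24,477.80; Unit 3B 7,387/40,415 × $130,150 = 23,788.64.
After rounding ($50): Unit PH2 $22,250; Unit G2 $23,500; Unit 3A $22,550; Unit 2A $13,600; Unit 2B $24,500; Unit 3B $23,800. Sum = $130,200.
Difference $130,150 − $130,200 = −$50 applied to largest floor area (Unit 2B): Unit 2B becomes $24,450.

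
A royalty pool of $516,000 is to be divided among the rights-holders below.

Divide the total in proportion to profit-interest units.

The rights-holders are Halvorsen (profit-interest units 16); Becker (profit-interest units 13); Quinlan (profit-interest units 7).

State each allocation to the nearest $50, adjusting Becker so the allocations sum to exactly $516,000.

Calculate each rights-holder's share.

Combined profit-interest units = 36.
Raw shares: Halvorsen 16/36 × $516,000 = 229,333.33; Becker 13/36 × $516,000 = 186,333.33; Quinlan 7/36 × $516,000 = 100,333.33.
Rounded to nearest $50: Halvorsen $229,350; Becker $186,350; Quinlan $100,350. Sum = $516,050.
Difference $516,000 − $516,050 = −$50 applied to Becker: Becker becomes $186,300.

Halvorsen: $229,350 · Becker: $186,300 · Quinlan: $100,350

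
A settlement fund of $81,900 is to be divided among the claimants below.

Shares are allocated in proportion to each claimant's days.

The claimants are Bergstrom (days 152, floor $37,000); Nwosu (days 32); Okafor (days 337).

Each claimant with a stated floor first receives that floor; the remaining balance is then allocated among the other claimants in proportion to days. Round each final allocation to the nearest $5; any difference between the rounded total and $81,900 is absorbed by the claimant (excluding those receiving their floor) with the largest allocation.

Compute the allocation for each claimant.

Fund the minimums — Bergstrom $37,000. Remaining pool $44,900.
Remaining pool split over remaining days 369: Nwosu 3,893.77 → $3,895; Okafor 41,006.23 → $41,005.

Bergstrom: $37,000 | Nwosu: $3,895 | Okafor: $41,005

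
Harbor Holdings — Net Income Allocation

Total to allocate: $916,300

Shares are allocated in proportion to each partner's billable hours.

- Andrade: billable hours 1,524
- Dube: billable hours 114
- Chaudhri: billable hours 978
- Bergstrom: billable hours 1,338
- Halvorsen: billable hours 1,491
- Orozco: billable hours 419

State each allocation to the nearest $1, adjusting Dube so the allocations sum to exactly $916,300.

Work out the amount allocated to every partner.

Andrade: $238,138; Dube: $17,814; Chaudhri: $152,821; Bergstrom: $209,074; Halvorsen: $232,981; Orozco: $65,472

Combined billable hours = 5,864.
Raw shares: Andrade 1,524/5,864 × $916,300 = 238,137.99; Dube 114/5,864 × $916,300 = 17,813.47; Chaudhri 978/5,864 × $916,300 = 152,820.84; Bergstrom 1,338/5,864 × $916,300 = 209,073.91; Halvorsen 1,491/5,864 × $916,300 = 232,981.46; Orozco 419/5,864 × $916,300 = 65,472.32.
Rounded to nearest $1: Andrade $238,138; Dube $17,813; Chaudhri $152,821; Bergstrom $209,074; Halvorsen $232,981; Orozco $65,472. Sum = $916,299.
Difference $916,300 − $916,299 = +$1 applied to Dube: Dube becomes $17,814.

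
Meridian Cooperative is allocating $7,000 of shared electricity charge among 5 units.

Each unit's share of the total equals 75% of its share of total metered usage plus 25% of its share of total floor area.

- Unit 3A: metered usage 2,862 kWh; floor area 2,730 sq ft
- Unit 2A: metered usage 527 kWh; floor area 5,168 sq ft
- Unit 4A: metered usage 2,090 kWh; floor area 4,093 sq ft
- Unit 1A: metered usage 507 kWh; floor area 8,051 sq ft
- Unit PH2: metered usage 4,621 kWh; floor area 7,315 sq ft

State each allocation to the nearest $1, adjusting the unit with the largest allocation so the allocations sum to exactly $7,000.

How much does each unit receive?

Unit 3A: $1,591 | Unit 2A: $591 | Unit 4A: $1,296 | Unit 1A: $766 | Unit PH2: $2,756

Totals — metered usage 10,607, floor area 27,357.
Combined weights (75% metered usage + 25% floor area): Unit 3A 0.2273; Unit 2A 0.0845; Unit 4A 0.1852; Unit 1A 0.1094; Unit PH2 0.3936.
Proportional shares: Unit 3A 1,591.20; Unit 2A 591.43; Unit 4A 1,296.28; Unit 1A 765.96; Unit PH2 2,755.13.
Rounded to nearest $1: Unit 3A $1,591; Unit 2A $591; Unit 4A $1,296; Unit 1A $766; Unit PH2 $2,755. Sum = $6,999.
Difference $7,000 − $6,999 = +$1 applied to largest allocation (Unit PH2): Unit PH2 becomes $2,756.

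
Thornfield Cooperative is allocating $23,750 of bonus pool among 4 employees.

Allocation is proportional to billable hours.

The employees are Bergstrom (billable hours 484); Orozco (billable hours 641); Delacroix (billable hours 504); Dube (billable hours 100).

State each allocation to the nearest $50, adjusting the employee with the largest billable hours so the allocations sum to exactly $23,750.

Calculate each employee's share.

Sum of billable hours: 1,729.
Proportional shares: Bergstrom 484/1,729 × $23,750 = 6,648.35; Orozco 641/1,729 × $23,750 = 8,804.95; Delacroix 504/1,729 × $23,750 = 6,923.08; Dube 100/1,729 × $23,750 = 1,373.63.
At nearest $50: Bergstrom $6,650; Orozco $8,800; Delacroix $6,900; Dube $1,350. Sum = $23,700.
Difference $23,750 − $23,700 = +$50 applied to largest billable hours (Orozco): Orozco becomes $8,850.

Bergstrom: $6,650; Orozco: $8,850; Delacroix: $6,900; Dube: $1,350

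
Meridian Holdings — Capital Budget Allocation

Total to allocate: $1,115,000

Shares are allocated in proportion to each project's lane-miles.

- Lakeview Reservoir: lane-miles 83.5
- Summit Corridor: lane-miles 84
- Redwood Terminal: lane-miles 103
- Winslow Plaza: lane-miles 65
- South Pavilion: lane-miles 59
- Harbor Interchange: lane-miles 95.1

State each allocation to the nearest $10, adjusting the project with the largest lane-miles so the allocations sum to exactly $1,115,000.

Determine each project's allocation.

Lakeview Reservoir: $190,160 | Summit Corridor: $191,300 | Redwood Terminal: $234,570 | Winslow Plaza: $148,030 | South Pavilion: $134,360 | Harbor Interchange: $216,580

Lane-miles total: 83.5 + 84 + 103 + 65 + 59 + 95.1 = 489.6.
Pro-rata amounts: Lakeview Reservoir 190,160.33; Summit Corridor 191,299.02; Redwood Terminal 234,569.04; Winslow Plaza 148,029.00; South Pavilion 134,364.79; Harbor Interchange 216,577.82.
Rounded to nearest $10: Lakeview Reservoir $190,160; Summit Corridor $191,300; Redwood Terminal $234,570; Winslow Plaza $148,030; South Pavilion $134,360; Harbor Interchange $216,580. Sum = $1,115,000.
Sum already equals the total — no adjustment.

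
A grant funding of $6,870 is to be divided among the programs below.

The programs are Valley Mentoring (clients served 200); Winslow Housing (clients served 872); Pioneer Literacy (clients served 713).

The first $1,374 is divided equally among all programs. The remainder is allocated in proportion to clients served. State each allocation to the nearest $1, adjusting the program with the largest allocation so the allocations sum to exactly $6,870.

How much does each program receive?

Valley Mentoring: $1,074 · Winslow Housing: $3,143 · Pioneer Literacy: $2,653

$1,374 shared equally gives $458 per program.
Remainder $5,496 by clients served (total 1,785): Valley Mentoring 615.80 → $616; Winslow Housing 2,684.88 → $2,685; Pioneer Literacy 2,195.32 → $2,195.
Totals: Valley Mentoring $458 + $616 = $1,074; Winslow Housing $458 + $2,685 = $3,143; Pioneer Literacy $458 + $2,195 = $2,653.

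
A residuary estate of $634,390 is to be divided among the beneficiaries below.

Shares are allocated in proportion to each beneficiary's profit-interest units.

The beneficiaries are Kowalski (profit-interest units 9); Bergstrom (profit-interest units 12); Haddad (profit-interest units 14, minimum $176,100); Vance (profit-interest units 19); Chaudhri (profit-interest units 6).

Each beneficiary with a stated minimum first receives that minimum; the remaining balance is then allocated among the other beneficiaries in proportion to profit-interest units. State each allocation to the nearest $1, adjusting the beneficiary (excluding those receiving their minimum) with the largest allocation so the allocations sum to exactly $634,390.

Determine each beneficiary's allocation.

Kowalski: $89,665; Bergstrom: $119,554; Haddad: $176,100; Vance: $189,294; Chaudhri: $59,777

Minimums first: Haddad $176,100. Balance $458,290.
Balance split over remaining profit-interest units 46: Kowalski 89,665.43 → $89,665; Bergstrom 119,553.91 → $119,554; Vance 189,293.70 → $189,294; Chaudhri 59,776.96 → $59,777.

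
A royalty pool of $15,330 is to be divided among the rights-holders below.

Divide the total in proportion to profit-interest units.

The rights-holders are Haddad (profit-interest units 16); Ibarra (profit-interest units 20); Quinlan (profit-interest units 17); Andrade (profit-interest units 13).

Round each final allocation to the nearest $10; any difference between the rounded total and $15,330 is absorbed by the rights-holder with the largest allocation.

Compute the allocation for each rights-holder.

Total profit-interest units = 66.
Raw shares: Haddad 16/66 × $15,330 = 3,716.36; Ibarra 20/66 × $15,330 = 4,645.45; Quinlan 17/66 × $15,330 = 3,948.64; Andrade 13/66 × $15,330 = 3,019.55.
Rounded to nearest $10: Haddad $3,720; Ibarra $4,650; Quinlan $3,950; Andrade $3,020. Sum = $15,340.
Difference $15,330 − $15,340 = −$10 applied to largest allocation (Ibarra): Ibarra becomes $4,640.

Haddad: $3,720 | Ibarra: $4,640 | Quinlan: $3,950 | Andrade: $3,020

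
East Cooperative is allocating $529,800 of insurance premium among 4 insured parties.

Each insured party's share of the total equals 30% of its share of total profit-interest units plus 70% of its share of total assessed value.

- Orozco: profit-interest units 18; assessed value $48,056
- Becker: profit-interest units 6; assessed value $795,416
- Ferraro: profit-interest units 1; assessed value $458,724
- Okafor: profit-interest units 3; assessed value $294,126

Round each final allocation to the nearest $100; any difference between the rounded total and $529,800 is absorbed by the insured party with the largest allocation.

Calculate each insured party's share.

Orozco: $113,300; Becker: $218,900; Ferraro: $112,200; Okafor: $85,400

Profit-interest units total 28; assessed value total 1,596,322.
Composite weights (30% profit-interest units + 70% assessed value): Orozco 0.2139; Becker 0.4131; Ferraro 0.2119; Okafor 0.1611.
Pro-rata amounts: Orozco 113,340.16; Becker 218,850.85; Ferraro 112,247.90; Okafor 85,361.09.
After rounding ($100): Orozco $113,300; Becker $218,900; Ferraro $112,200; Okafor $85,400. Sum = $529,800.
Rounded total matches; no reconciliation needed.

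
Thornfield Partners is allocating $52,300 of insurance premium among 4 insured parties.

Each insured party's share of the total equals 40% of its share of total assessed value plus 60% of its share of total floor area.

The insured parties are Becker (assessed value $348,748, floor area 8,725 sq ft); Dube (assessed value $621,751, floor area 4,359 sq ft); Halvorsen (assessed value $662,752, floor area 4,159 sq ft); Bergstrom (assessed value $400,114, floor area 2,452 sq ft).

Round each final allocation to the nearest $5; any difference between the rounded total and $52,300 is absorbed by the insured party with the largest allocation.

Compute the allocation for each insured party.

Totals — assessed value 2,033,365, floor area 19,695.
Combined weights (40% assessed value + 60% floor area): Becker 0.3344; Dube 0.2551; Halvorsen 0.2571; Bergstrom 0.1534.
Raw shares: Becker 17,489.57; Dube 13,341.99; Halvorsen 13,445.16; Bergstrom 8,023.28.
Rounded to nearest $5: Becker $17,490; Dube $13,340; Halvorsen $13,445; Bergstrom $8,025. Sum = $52,300.
No rounding difference to absorb.

Becker: $17,490 | Dube: $13,340 | Halvorsen: $13,445 | Bergstrom: $8,025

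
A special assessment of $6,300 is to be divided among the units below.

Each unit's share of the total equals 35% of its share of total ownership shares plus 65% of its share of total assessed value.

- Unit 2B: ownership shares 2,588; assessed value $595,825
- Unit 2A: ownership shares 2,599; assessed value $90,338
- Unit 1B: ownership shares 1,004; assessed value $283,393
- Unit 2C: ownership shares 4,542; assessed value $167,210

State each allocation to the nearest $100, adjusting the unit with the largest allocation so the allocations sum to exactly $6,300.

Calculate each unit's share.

Unit 2B: $2,700 | Unit 2A: $900 | Unit 1B: $1,200 | Unit 2C: $1,500

Ownership shares total 10,733; assessed value total 1,136,766.
Combined weights (35% ownership shares + 65% assessed value): Unit 2B 0.4251; Unit 2A 0.1364; Unit 1B 0.1948; Unit 2C 0.2437.
Pro-rata amounts: Unit 2B 2,678.04; Unit 2A 859.37; Unit 1B 1,227.14; Unit 2C 1,535.46.
After rounding ($100): Unit 2B $2,700; Unit 2A $900; Unit 1B $1,200; Unit 2C $1,500. Sum = $6,300.
Rounded total matches; no reconciliation needed.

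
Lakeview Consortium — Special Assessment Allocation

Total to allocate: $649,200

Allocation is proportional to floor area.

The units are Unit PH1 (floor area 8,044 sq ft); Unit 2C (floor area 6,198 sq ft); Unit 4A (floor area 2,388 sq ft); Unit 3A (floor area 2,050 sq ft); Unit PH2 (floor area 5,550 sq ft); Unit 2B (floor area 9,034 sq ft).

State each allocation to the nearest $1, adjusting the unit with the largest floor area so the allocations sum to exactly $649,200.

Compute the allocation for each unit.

Unit PH1: $156,991; Unit 2C: $120,964; Unit 4A: $46,606; Unit 3A: $40,009; Unit PH2: $108,317; Unit 2B: $176,313

Floor area total: 8,044 + 6,198 + 2,388 + 2,050 + 5,550 + 9,034 = 33,264.
Pro-rata amounts: Unit PH1 156,991.49; Unit 2C 120,963.85; Unit 4A 46,605.63; Unit 3A 40,009.02; Unit PH2 108,317.10; Unit 2B 176,312.91.
Rounded to nearest $1: Unit PH1 $156,991; Unit 2C $120,964; Unit 4A $46,606; Unit 3A $40,009; Unit PH2 $108,317; Unit 2B $176,313. Sum = $649,200.
Sum already equals the total — no adjustment.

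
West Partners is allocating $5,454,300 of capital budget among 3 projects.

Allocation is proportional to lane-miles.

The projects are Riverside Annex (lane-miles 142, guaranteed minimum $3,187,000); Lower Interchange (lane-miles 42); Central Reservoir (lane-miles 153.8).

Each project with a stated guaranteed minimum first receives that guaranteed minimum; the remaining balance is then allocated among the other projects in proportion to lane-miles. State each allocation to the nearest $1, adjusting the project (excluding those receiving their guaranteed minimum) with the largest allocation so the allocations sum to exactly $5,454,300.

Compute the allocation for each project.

Riverside Annex: $3,187,000; Lower Interchange: $486,346; Central Reservoir: $1,780,954

Guaranteed amounts: Riverside Annex $3,187,000. Remaining pool $2,267,300.
Remaining pool split over remaining lane-miles 195.8: Lower Interchange 486,346.27 → $486,346; Central Reservoir 1,780,953.73 → $1,780,954.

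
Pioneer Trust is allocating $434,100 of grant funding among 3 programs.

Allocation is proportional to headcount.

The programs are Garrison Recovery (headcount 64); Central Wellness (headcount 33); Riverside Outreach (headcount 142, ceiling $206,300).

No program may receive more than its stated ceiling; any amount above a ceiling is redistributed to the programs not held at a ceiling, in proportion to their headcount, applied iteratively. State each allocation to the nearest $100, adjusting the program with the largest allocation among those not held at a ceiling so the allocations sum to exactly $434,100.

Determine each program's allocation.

Garrison Recovery: $150,300 | Central Wellness: $77,500 | Riverside Outreach: $206,300

Sum of headcount: 239.
Proportional shares (ignoring caps): Garrison Recovery 116,244.35; Central Wellness 59,938.49; Riverside Outreach 257,917.15.
Held at cap: Riverside Outreach ($206,300); remaining pool $227,800 reallocated over remaining headcount 97.
Shares after redistribution: Garrison Recovery 150,301.03 → $150,300; Central Wellness 77,498.97 → $77,500.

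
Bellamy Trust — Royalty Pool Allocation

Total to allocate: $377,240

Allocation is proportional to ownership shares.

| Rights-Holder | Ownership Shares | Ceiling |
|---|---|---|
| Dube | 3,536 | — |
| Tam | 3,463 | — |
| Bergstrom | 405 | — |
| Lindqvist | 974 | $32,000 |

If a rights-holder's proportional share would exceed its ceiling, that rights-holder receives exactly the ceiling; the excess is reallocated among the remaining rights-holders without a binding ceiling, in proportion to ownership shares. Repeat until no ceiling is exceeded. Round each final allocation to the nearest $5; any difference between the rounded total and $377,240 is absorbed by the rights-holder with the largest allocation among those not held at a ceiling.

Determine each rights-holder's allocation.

Ownership shares total: 8,378.
Proportional shares (ignoring caps): Dube 159,217.07; Tam 155,930.07; Bergstrom 18,236.12; Lindqvist 43,856.74.
Cap binds for Lindqvist ($32,000); balance $345,240 reallocated over remaining ownership shares 7,404.
Remaining shares: Dube 164,879.61 → $164,880; Tam 161,475.71 → $161,475; Bergstrom 18,884.68 → $18,885.

Dube: $164,880 · Tam: $161,475 · Bergstrom: $18,885 · Lindqvist: $32,000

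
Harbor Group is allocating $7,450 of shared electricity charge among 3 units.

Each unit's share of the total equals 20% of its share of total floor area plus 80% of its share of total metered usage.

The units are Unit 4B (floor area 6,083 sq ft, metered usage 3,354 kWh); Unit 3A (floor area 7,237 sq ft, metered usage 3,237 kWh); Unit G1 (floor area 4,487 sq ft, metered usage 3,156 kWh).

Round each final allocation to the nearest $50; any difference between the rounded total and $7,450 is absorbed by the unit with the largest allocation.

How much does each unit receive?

Totals — floor area 17,807, metered usage 9,747.
Blended shares (20% floor area + 80% metered usage): Unit 4B 0.3436; Unit 3A 0.3470; Unit G1 0.3094.
Unrounded shares: Unit 4B 2,559.87; Unit 3A 2,584.88; Unit G1 2,305.25.
Rounded to nearest $50: Unit 4B $2,550; Unit 3A $2,600; Unit G1 $2,300. Sum = $7,450.
Rounded total matches; no reconciliation needed.

Unit 4B: $2,550; Unit 3A: $2,600; Unit G1: $2,300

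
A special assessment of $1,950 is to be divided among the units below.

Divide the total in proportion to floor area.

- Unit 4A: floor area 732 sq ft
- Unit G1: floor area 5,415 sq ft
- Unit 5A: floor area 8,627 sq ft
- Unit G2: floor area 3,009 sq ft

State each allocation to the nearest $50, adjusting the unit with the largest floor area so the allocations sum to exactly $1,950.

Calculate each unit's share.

Total floor area = 732 + 5,415 + 8,627 + 3,009 = 17,783.
Pro-rata amounts: Unit 4A 80.27; Unit G1 593.78; Unit 5A 946.00; Unit G2 329.95.
Rounded to nearest $50: Unit 4A $100; Unit G1 $600; Unit 5A $950; Unit G2 $350. Sum = $2,000.
Difference $1,950 − $2,000 = −$50 applied to largest floor area (Unit 5A): Unit 5A becomes $900.

Unit 4A: $100 · Unit G1: $600 · Unit 5A: $900 · Unit G2: $350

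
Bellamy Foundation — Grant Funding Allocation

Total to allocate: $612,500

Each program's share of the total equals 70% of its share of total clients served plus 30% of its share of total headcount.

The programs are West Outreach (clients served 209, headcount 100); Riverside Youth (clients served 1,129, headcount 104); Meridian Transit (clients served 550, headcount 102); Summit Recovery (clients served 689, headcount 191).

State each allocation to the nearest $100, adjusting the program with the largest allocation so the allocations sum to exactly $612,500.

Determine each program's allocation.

Clients served total 2,577; headcount total 497.
Combined weights (70% clients served + 30% headcount): West Outreach 0.1171; Riverside Youth 0.3695; Meridian Transit 0.2110; Summit Recovery 0.3024.
Proportional shares: West Outreach 71,744.34; Riverside Youth 226,288.79; Meridian Transit 129,217.86; Summit Recovery 185,249.01.
After rounding ($100): West Outreach $71,700; Riverside Youth $226,300; Meridian Transit $129,200; Summit Recovery $185,200. Sum = $612,400.
Difference $612,500 − $612,400 = +$100 applied to largest allocation (Riverside Youth): Riverside Youth becomes $226,400.

West Outreach: $71,700 | Riverside Youth: $226,400 | Meridian Transit: $129,200 | Summit Recovery: $185,200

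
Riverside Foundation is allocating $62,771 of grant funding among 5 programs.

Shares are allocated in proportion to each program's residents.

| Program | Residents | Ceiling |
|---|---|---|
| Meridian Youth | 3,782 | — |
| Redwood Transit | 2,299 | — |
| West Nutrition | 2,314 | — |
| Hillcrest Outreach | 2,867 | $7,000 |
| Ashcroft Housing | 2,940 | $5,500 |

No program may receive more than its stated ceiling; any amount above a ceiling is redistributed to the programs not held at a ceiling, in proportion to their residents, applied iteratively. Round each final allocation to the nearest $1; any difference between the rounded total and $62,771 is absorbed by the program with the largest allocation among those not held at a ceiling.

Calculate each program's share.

Meridian Youth: $22,647 · Redwood Transit: $13,767 · West Nutrition: $13,857 · Hillcrest Outreach: $7,000 · Ashcroft Housing: $5,500

Combined residents = 14,202.
Proportional shares (ignoring caps): Meridian Youth 16,715.95; Redwood Transit 10,161.28; West Nutrition 10,227.58; Hillcrest Outreach 12,671.77; Ashcroft Housing 12,994.42.
Held at cap: Hillcrest Outreach ($7,000), Ashcroft Housing ($5,500); balance $50,271 reallocated over remaining residents 8,395.
Redistributed shares: Meridian Youth 22,647.40 → $22,647; Redwood Transit 13,766.89 → $13,767; West Nutrition 13,856.71 → $13,857.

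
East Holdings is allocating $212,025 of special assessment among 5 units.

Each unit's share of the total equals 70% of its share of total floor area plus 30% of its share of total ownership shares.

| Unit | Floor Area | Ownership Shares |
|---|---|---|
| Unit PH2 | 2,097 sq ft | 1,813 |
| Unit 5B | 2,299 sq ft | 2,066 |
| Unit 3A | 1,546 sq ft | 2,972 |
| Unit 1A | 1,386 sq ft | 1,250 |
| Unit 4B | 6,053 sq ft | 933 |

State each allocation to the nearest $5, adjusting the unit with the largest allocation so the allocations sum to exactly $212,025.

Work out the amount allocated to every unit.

Unit PH2: $36,025; Unit 5B: $40,045; Unit 3A: $38,075; Unit 1A: $24,175; Unit 4B: $73,705

Totals — floor area 13,381, ownership shares 9,034.
Composite weights (70% floor area + 30% ownership shares): Unit PH2 0.1699; Unit 5B 0.1889; Unit 3A 0.1796; Unit 1A 0.1140; Unit 4B 0.3476.
Raw shares: Unit PH2 36,024.36; Unit 5B 40,046.23; Unit 3A 38,073.26; Unit 1A 24,174.17; Unit 4B 73,706.98.
Rounded to nearest $5: Unit PH2 $36,025; Unit 5B $40,045; Unit 3A $38,075; Unit 1A $24,175; Unit 4B $73,705. Sum = $212,025.
Sum already equals the total — no adjustment.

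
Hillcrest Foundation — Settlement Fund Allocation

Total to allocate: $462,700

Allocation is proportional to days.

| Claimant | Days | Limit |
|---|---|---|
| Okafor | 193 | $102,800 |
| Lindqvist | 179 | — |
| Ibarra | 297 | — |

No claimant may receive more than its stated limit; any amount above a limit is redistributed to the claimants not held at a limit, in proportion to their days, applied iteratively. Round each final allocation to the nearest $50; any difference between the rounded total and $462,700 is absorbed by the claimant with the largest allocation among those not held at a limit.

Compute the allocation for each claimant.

Combined days = 669.
Unconstrained shares: Okafor 133,484.45; Lindqvist 123,801.64; Ibarra 205,413.90.
Cap binds for Okafor ($102,800); remaining pool $359,900 reallocated over remaining days 476.
Remaining shares: Lindqvist 135,340.55 → $135,350; Ibarra 224,559.45 → $224,550.

Okafor: $102,800 | Lindqvist: $135,350 | Ibarra: $224,550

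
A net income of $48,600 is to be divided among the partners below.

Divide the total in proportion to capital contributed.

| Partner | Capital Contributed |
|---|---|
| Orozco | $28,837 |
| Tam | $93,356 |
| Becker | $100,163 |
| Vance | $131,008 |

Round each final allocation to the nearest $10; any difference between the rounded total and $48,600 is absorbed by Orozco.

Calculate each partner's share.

Orozco: $3,960 · Tam: $12,840 · Becker: $13,780 · Vance: $18,020

Capital contributed total: 353,364.
Raw shares: Orozco 28,837/353,364 × $48,600 = 3,966.10; Tam 93,356/353,364 × $48,600 = 12,839.74; Becker 100,163/353,364 × $48,600 = 13,775.94; Vance 131,008/353,364 × $48,600 = 18,018.22.
After rounding ($10): Orozco $3,970; Tam $12,840; Becker $13,780; Vance $18,020. Sum = $48,610.
Difference $48,600 − $48,610 = −$10 applied to Orozco: Orozco becomes $3,960.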